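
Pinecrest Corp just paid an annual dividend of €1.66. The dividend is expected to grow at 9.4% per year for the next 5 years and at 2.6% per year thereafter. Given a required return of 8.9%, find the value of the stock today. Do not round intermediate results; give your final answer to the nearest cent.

D_1 = 1.81604
D_2 = 1.98675
D_3 = 2.17350
D_4 = 2.37781
D_5 = 2.60133
Terminal value at year 5: TV = D_5×(1+g_2)/(r−g_2) = 2.66896/0.063 = 42.36444
P_0 = D_1/(1+r)^1 + D_2/(1+r)^2 + D_3/(1+r)^3 + D_4/(1+r)^4 + D_5/(1+r)^5 + TV/(1+r)^5
    = 1.66762 + 1.67528 + 1.68297 + 1.69070 + 1.69846 + 27.66063 = 36.07566

€36.08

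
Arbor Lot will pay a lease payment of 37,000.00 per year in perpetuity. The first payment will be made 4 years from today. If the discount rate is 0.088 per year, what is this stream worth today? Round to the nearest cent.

Value at end of year 3: C / r = 37,000.00 / 0.088 = 420,454.5455
Discount to today: PV = 420,454.5455 / (1 + 0.088)^3 = 420,454.5455 / 1.287913 = 326,461.80

326461.80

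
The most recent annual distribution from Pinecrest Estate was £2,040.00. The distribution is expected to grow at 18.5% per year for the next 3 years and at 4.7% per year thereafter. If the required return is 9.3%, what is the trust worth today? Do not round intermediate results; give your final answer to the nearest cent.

£66380.93

D_1 = 2417.40000
D_2 = 2864.61900
D_3 = 3394.57352
Terminal value at year 3: TV = D_3×(1+g_2)/(r−g_2) = 3554.11847/0.046 = 77263.44500
P_0 = D_1/(1+r)^1 + D_2/(1+r)^2 + D_3/(1+r)^3 + TV/(1+r)^3
    = 2211.71089 + 2397.87502 + 2599.70897 + 59171.63677 = 66380.93165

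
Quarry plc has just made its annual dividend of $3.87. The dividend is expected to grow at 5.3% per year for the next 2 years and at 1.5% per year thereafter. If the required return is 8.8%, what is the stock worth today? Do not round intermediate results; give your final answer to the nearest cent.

$57.77

D_1 = 4.07511
D_2 = 4.29109
Terminal value at year 2: TV = D_2×(1+g_2)/(r−g_2) = 4.35546/0.073 = 59.66380
P_0 = D_1/(1+r)^1 + D_2/(1+r)^2 + TV/(1+r)^2
    = 3.74551 + 3.62502 + 50.40262 = 57.77314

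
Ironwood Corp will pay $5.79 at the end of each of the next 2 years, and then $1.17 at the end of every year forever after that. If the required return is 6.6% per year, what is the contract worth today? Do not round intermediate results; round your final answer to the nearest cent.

PV of 2-year annuity: $5.79 × [1 − (1+0.066)^−2] / 0.066 = 10.52675
Perpetuity value at year 2: $1.17 / 0.066 = 17.72727
PV of perpetuity: 17.72727 / (1+0.066)^2 = 15.60010
Total PV = 10.52675 + 15.60010 = 26.12686

$26.13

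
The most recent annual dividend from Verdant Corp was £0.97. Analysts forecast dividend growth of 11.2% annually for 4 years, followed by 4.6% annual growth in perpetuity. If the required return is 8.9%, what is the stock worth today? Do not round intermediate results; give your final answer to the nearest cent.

D_1 = 1.07864
D_2 = 1.19945
D_3 = 1.33379
D_4 = 1.48317
Terminal value at year 4: TV = D_4×(1+g_2)/(r−g_2) = 1.55140/0.043 = 36.07897
P_0 = D_1/(1+r)^1 + D_2/(1+r)^2 + D_3/(1+r)^3 + D_4/(1+r)^4 + TV/(1+r)^4
    = 0.99049 + 1.01141 + 1.03277 + 1.05458 + 25.65326 = 29.74250

£29.74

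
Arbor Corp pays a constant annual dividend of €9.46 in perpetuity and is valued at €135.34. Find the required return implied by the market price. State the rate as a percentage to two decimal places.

P = C/r ⇒ r = C/P = €9.46/€135.34 = 0.069898

6.99%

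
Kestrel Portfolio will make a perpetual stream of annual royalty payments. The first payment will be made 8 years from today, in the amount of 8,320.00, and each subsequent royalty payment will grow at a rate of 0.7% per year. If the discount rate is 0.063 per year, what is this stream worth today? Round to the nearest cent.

96872.93

Value at end of year 7: C₁ / (r − g) = 8,320.00 / (0.063 − 0.007) = 148,571.4286
Discount to today: PV = 148,571.4286 / (1 + 0.063)^7 = 148,571.4286 / 1.533673 = 96,872.93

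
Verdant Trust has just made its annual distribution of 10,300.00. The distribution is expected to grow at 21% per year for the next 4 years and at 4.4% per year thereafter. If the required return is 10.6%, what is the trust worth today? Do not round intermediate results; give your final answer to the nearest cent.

300305.74

D_1 = 12463.00000
D_2 = 15080.23000
D_3 = 18247.07830
D_4 = 22078.96474
Terminal value at year 4: TV = D_4×(1+g_2)/(r−g_2) = 23050.43919/0.062 = 371781.27729
P_0 = D_1/(1+r)^1 + D_2/(1+r)^2 + D_3/(1+r)^3 + D_4/(1+r)^4 + TV/(1+r)^4
    = 11268.53526 + 12328.14436 + 13487.39121 + 14755.64500 + 248466.02222 = 300305.73805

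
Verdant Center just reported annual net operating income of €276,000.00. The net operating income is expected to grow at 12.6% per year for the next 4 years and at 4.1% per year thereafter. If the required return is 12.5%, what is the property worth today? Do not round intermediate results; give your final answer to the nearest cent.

€4539061.84

D_1 = 310776.00000
D_2 = 349933.77600
D_3 = 394025.43178
D_4 = 443672.63618
Terminal value at year 4: TV = D_4×(1+g_2)/(r−g_2) = 461863.21426/0.084 = 5498371.59837
P_0 = D_1/(1+r)^1 + D_2/(1+r)^2 + D_3/(1+r)^3 + D_4/(1+r)^4 + TV/(1+r)^4
    = 276245.33333 + 276490.88474 + 276736.65442 + 276982.64255 + 3432606.32021 = 4539061.83526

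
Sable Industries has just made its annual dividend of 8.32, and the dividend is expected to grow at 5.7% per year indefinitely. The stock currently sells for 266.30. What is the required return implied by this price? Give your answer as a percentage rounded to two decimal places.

D₁ = 8.32 × 1.057 = 8.7942
P = D₁/(r − g) ⇒ r = D₁/P + g = 8.7942/266.30 + 0.057 = 0.033024 + 0.057 = 0.090024

9.00%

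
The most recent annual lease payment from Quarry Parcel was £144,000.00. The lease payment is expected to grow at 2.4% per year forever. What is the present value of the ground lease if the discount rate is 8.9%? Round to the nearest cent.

D₁ = D₀ × (1 + g) = £144,000.00 × 1.024 = £147,456.0000
Growing perpetuity: P = D₁ / (r − g) = £147,456.0000 / (0.089 − 0.024) = £2,268,553.85

£2268553.85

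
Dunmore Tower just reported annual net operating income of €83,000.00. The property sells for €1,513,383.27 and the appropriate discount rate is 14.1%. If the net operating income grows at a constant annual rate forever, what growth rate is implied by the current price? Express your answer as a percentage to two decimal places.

8.17%

P = D₀(1+g)/(r−g) ⇒ P(r−g) = D₀(1+g) ⇒ g(P+D₀) = P·r − D₀
g = (P·r − D₀)/(P + D₀) = (€1,513,383.27×0.141 − €83,000.00) / (€1,513,383.27 + €83,000.00) = 0.081677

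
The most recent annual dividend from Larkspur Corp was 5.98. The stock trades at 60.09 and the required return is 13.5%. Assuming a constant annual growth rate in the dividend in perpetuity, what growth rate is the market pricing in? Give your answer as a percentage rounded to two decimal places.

3.23%

P = D₀(1+g)/(r−g) ⇒ P(r−g) = D₀(1+g) ⇒ g(P+D₀) = P·r − D₀
g = (P·r − D₀)/(P + D₀) = (60.09×0.135 − 5.98) / (60.09 + 5.98) = 0.032271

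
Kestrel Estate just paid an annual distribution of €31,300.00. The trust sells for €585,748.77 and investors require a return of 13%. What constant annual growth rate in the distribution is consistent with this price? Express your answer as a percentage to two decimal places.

7.27%

P = D₀(1+g)/(r−g) ⇒ P(r−g) = D₀(1+g) ⇒ g(P+D₀) = P·r − D₀
g = (P·r − D₀)/(P + D₀) = (€585,748.77×0.13 − €31,300.00) / (€585,748.77 + €31,300.00) = 0.072680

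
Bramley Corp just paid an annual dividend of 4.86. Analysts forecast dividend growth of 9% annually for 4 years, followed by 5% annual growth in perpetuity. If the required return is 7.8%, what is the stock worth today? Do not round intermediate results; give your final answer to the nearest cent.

D_1 = 5.29740
D_2 = 5.77417
D_3 = 6.29384
D_4 = 6.86029
Terminal value at year 4: TV = D_4×(1+g_2)/(r−g_2) = 7.20330/0.028 = 257.26075
P_0 = D_1/(1+r)^1 + D_2/(1+r)^2 + D_3/(1+r)^3 + D_4/(1+r)^4 + TV/(1+r)^4
    = 4.91410 + 4.96880 + 5.02411 + 5.08004 + 190.50154 = 210.48860

210.49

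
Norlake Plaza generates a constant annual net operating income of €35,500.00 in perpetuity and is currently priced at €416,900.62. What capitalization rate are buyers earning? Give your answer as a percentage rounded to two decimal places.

P = C/r ⇒ r = C/P = €35,500.00/€416,900.62 = 0.085152

8.52%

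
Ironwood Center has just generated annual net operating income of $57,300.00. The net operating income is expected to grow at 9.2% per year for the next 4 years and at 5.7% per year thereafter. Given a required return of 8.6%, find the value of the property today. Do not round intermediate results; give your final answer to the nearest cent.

D_1 = 62571.60000
D_2 = 68328.18720
D_3 = 74614.38042
D_4 = 81478.90342
Terminal value at year 4: TV = D_4×(1+g_2)/(r−g_2) = 86123.20092/0.029 = 2969765.54884
P_0 = D_1/(1+r)^1 + D_2/(1+r)^2 + D_3/(1+r)^3 + D_4/(1+r)^4 + TV/(1+r)^4
    = 57616.57459 + 57934.89820 + 58254.98051 + 58576.83123 + 2135024.50393 = 2367407.78847

$2367407.79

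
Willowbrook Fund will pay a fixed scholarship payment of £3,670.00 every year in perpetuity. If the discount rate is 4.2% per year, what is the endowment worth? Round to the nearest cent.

£87380.95

Level perpetuity: PV = C / r = £3,670.00 / 0.042 = £87,380.95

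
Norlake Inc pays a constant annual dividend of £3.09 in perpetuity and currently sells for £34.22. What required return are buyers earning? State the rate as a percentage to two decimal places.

P = C/r ⇒ r = C/P = £3.09/£34.22 = 0.090298

9.03%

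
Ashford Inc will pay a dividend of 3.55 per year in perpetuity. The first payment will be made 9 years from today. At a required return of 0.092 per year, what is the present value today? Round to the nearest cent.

Value at end of year 8: C / r = 3.55 / 0.092 = 38.5870
Discount to today: PV = 38.5870 / (1 + 0.092)^8 = 38.5870 / 2.022000 = 19.08

19.08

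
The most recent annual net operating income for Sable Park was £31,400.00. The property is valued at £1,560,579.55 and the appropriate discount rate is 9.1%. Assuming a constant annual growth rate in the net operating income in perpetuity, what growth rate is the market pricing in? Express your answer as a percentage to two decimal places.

P = D₀(1+g)/(r−g) ⇒ P(r−g) = D₀(1+g) ⇒ g(P+D₀) = P·r − D₀
g = (P·r − D₀)/(P + D₀) = (£1,560,579.55×0.091 − £31,400.00) / (£1,560,579.55 + £31,400.00) = 0.069481

6.95%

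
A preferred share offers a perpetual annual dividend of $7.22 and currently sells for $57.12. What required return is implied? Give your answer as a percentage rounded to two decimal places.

12.64%

P = C/r ⇒ r = C/P = $7.22/$57.12 = 0.126401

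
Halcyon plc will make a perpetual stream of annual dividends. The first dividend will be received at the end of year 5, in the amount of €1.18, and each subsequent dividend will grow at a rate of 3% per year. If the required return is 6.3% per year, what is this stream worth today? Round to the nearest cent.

€28.00

Value at end of year 4: C₁ / (r − g) = €1.18 / (0.063 − 0.03) = €35.7576
Discount to today: PV = €35.7576 / (1 + 0.063)^4 = €35.7576 / 1.276830 = €28.00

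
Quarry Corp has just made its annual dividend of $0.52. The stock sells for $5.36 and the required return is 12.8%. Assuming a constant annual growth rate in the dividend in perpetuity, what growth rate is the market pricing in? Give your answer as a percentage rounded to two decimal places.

P = D₀(1+g)/(r−g) ⇒ P(r−g) = D₀(1+g) ⇒ g(P+D₀) = P·r − D₀
g = (P·r − D₀)/(P + D₀) = ($5.36×0.128 − $0.52) / ($5.36 + $0.52) = 0.028245

2.82%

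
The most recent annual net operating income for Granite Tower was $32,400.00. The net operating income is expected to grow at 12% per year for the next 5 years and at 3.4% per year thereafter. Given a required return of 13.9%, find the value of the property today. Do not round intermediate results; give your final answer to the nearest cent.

$447395.06

D_1 = 36288.00000
D_2 = 40642.56000
D_3 = 45519.66720
D_4 = 50982.02726
D_5 = 57099.87054
Terminal value at year 5: TV = D_5×(1+g_2)/(r−g_2) = 59041.26613/0.105 = 562297.77270
P_0 = D_1/(1+r)^1 + D_2/(1+r)^2 + D_3/(1+r)^3 + D_4/(1+r)^4 + D_5/(1+r)^5 + TV/(1+r)^5
    = 31859.52590 + 31328.06761 + 30805.47474 + 30291.59939 + 29786.29615 + 293324.09733 = 447395.06111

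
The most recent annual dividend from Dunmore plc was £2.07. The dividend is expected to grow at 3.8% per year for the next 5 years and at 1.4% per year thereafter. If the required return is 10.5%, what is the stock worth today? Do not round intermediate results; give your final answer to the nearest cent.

£25.48

D_1 = 2.14866
D_2 = 2.23031
D_3 = 2.31506
D_4 = 2.40303
D_5 = 2.49435
Terminal value at year 5: TV = D_5×(1+g_2)/(r−g_2) = 2.52927/0.091 = 27.79417
P_0 = D_1/(1+r)^1 + D_2/(1+r)^2 + D_3/(1+r)^3 + D_4/(1+r)^4 + D_5/(1+r)^5 + TV/(1+r)^5
    = 1.94449 + 1.82659 + 1.71584 + 1.61180 + 1.51407 + 16.87106 = 25.48384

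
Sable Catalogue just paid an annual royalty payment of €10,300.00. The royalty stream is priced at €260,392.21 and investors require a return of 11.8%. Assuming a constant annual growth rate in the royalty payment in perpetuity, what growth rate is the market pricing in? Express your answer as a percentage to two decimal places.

7.55%

P = D₀(1+g)/(r−g) ⇒ P(r−g) = D₀(1+g) ⇒ g(P+D₀) = P·r − D₀
g = (P·r − D₀)/(P + D₀) = (€260,392.21×0.118 − €10,300.00) / (€260,392.21 + €10,300.00) = 0.075459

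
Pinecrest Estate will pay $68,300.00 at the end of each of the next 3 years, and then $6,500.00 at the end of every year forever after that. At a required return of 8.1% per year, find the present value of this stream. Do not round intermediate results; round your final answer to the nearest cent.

PV of 3-year annuity: $68,300.00 × [1 − (1+0.081)^−3] / 0.081 = 175698.60595
Perpetuity value at year 3: $6,500.00 / 0.081 = 80246.91358
PV of perpetuity: 80246.91358 / (1+0.081)^3 = 63525.96279
Total PV = 175698.60595 + 63525.96279 = 239224.56874

$239224.57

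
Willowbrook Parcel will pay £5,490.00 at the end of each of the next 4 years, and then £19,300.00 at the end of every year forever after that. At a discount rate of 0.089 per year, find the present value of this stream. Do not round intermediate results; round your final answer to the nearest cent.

PV of 4-year annuity: £5,490.00 × [1 − (1+0.089)^−4] / 0.089 = 17825.17194
Perpetuity value at year 4: £19,300.00 / 0.089 = 216853.93258
PV of perpetuity: 216853.93258 / (1+0.089)^4 = 154189.84907
Total PV = 17825.17194 + 154189.84907 = 172015.02102

£172015.02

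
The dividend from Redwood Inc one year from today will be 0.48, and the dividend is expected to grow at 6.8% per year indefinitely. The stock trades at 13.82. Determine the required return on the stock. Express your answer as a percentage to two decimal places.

10.27%

P = D₁/(r − g) ⇒ r = D₁/P + g = 0.4800/13.82 + 0.068 = 0.034732 + 0.068 = 0.102732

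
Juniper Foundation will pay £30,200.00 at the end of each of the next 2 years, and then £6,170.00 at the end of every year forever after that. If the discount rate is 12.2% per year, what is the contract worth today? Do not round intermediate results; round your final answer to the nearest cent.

£91079.22

PV of 2-year annuity: £30,200.00 × [1 − (1+0.122)^−2] / 0.122 = 50905.72285
Perpetuity value at year 2: £6,170.00 / 0.122 = 50573.77049
PV of perpetuity: 50573.77049 / (1+0.122)^2 = 40173.49533
Total PV = 50905.72285 + 40173.49533 = 91079.21817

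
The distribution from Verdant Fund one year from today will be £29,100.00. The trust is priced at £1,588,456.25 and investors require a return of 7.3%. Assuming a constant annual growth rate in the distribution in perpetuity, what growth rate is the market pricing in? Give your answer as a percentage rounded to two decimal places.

P = D₁/(r−g) ⇒ g = r − D₁/P = 0.073 − £29,100.00/£1,588,456.25 = 0.054680

5.47%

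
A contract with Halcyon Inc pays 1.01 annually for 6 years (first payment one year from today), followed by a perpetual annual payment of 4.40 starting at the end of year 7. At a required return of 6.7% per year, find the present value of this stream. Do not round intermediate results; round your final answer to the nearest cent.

49.36

PV of 6-year annuity: 1.01 × [1 − (1+0.067)^−6] / 0.067 = 4.85912
Perpetuity value at year 6: 4.40 / 0.067 = 65.67164
PV of perpetuity: 65.67164 / (1+0.067)^6 = 44.50321
Total PV = 4.85912 + 44.50321 = 49.36233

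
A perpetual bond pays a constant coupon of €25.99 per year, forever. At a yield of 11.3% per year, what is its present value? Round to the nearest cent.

Level perpetuity: PV = C / r = €25.99 / 0.113 = €230.00

€230.00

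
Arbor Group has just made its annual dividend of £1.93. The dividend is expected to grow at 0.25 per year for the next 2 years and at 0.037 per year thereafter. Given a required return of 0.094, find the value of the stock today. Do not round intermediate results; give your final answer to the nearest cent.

D_1 = 2.41250
D_2 = 3.01562
Terminal value at year 2: TV = D_2×(1+g_2)/(r−g_2) = 3.12720/0.057 = 54.86321
P_0 = D_1/(1+r)^1 + D_2/(1+r)^2 + TV/(1+r)^2
    = 2.20521 + 2.51966 + 45.84021 = 50.56508

£50.57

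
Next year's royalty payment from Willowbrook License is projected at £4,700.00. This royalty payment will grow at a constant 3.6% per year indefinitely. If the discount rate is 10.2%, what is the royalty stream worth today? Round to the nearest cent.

Growing perpetuity: P = D₁ / (r − g) = £4,700.0000 / (0.102 − 0.036) = £71,212.12

£71212.12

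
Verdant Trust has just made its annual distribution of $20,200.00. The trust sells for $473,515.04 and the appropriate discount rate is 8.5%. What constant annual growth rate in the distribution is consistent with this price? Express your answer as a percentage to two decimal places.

4.06%

P = D₀(1+g)/(r−g) ⇒ P(r−g) = D₀(1+g) ⇒ g(P+D₀) = P·r − D₀
g = (P·r − D₀)/(P + D₀) = ($473,515.04×0.085 − $20,200.00) / ($473,515.04 + $20,200.00) = 0.040608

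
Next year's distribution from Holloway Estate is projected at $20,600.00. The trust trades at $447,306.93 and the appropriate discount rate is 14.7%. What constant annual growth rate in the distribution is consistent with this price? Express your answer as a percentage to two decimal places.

10.09%

P = D₁/(r−g) ⇒ g = r − D₁/P = 0.147 − $20,600.00/$447,306.93 = 0.100947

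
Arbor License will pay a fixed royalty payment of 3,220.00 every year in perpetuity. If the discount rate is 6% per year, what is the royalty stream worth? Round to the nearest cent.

Level perpetuity: PV = C / r = 3,220.00 / 0.06 = 53,666.67

53666.67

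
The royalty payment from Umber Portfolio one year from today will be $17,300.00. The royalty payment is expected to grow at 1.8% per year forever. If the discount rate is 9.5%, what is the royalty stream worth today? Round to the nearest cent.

Growing perpetuity: P = D₁ / (r − g) = $17,300.0000 / (0.095 − 0.018) = $224,675.32

$224675.32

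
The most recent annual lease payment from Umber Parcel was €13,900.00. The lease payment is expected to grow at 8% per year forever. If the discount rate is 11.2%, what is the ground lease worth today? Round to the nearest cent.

€469125.00

D₁ = D₀ × (1 + g) = €13,900.00 × 1.08 = €15,012.0000
Growing perpetuity: P = D₁ / (r − g) = €15,012.0000 / (0.112 − 0.08) = €469,125.00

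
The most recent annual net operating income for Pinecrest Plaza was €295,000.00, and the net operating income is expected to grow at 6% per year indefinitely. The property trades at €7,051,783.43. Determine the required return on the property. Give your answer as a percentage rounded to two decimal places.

10.43%

D₁ = €295,000.00 × 1.06 = €312,700.0000
P = D₁/(r − g) ⇒ r = D₁/P + g = €312,700.0000/€7,051,783.43 + 0.06 = 0.044343 + 0.06 = 0.104343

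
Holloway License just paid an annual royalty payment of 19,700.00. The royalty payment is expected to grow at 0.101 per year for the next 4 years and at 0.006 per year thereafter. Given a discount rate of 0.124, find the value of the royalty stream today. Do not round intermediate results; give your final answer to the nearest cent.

D_1 = 21689.70000
D_2 = 23880.35970
D_3 = 26292.27603
D_4 = 28947.79591
Terminal value at year 4: TV = D_4×(1+g_2)/(r−g_2) = 29121.48268/0.118 = 246792.22614
P_0 = D_1/(1+r)^1 + D_2/(1+r)^2 + D_3/(1+r)^3 + D_4/(1+r)^4 + TV/(1+r)^4
    = 19296.88612 + 18902.02101 + 18515.23589 + 18136.36540 + 154620.19994 = 229470.70836

229470.71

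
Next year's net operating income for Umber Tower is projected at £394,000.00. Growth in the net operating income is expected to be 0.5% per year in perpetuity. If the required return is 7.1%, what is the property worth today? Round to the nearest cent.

Growing perpetuity: P = D₁ / (r − g) = £394,000.0000 / (0.071 − 0.005) = £5,969,696.97

£5969696.97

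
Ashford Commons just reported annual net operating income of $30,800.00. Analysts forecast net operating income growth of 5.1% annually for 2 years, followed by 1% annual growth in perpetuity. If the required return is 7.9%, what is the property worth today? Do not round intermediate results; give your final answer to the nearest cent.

D_1 = 32370.80000
D_2 = 34021.71080
Terminal value at year 2: TV = D_2×(1+g_2)/(r−g_2) = 34361.92791/0.069 = 497998.95519
P_0 = D_1/(1+r)^1 + D_2/(1+r)^2 + TV/(1+r)^2
    = 30000.74143 + 29222.22358 + 427745.59150 = 486968.55650

$486968.56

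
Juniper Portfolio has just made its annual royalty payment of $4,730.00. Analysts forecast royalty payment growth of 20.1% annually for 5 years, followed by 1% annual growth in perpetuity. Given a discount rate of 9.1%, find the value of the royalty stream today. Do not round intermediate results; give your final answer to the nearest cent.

$127183.90

D_1 = 5680.73000
D_2 = 6822.55673
D_3 = 8193.89063
D_4 = 9840.86265
D_5 = 11818.87604
Terminal value at year 5: TV = D_5×(1+g_2)/(r−g_2) = 11937.06480/0.081 = 147371.17041
P_0 = D_1/(1+r)^1 + D_2/(1+r)^2 + D_3/(1+r)^3 + D_4/(1+r)^4 + D_5/(1+r)^5 + TV/(1+r)^5
    = 5206.90192 + 5731.88745 + 6309.80461 + 6945.99023 + 7646.31922 + 95342.99269 = 127183.89612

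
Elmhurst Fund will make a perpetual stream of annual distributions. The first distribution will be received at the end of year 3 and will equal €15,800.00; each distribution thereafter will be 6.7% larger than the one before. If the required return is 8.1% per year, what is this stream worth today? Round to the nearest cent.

Value at end of year 2: C₁ / (r − g) = €15,800.00 / (0.081 − 0.067) = €1,128,571.4286
Discount to today: PV = €1,128,571.4286 / (1 + 0.081)^2 = €1,128,571.4286 / 1.168561 = €965,778.79

€965778.79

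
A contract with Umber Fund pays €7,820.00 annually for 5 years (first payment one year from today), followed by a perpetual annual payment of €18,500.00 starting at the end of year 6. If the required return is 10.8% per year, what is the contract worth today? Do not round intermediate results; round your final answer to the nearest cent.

€131624.72

PV of 5-year annuity: €7,820.00 × [1 − (1+0.108)^−5] / 0.108 = 29047.91438
Perpetuity value at year 5: €18,500.00 / 0.108 = 171296.29630
PV of perpetuity: 171296.29630 / (1+0.108)^5 = 102576.80575
Total PV = 29047.91438 + 102576.80575 = 131624.72013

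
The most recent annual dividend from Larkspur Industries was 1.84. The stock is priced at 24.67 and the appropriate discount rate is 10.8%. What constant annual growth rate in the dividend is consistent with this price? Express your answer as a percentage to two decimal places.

P = D₀(1+g)/(r−g) ⇒ P(r−g) = D₀(1+g) ⇒ g(P+D₀) = P·r − D₀
g = (P·r − D₀)/(P + D₀) = (24.67×0.108 − 1.84) / (24.67 + 1.84) = 0.031096

3.11%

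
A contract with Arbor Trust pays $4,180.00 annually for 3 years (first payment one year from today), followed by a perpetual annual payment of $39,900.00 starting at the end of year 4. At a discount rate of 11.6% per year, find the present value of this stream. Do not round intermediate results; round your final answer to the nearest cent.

$257578.93

PV of 3-year annuity: $4,180.00 × [1 − (1+0.116)^−3] / 0.116 = 10109.06826
Perpetuity value at year 3: $39,900.00 / 0.116 = 343965.51724
PV of perpetuity: 343965.51724 / (1+0.116)^3 = 247469.86571
Total PV = 10109.06826 + 247469.86571 = 257578.93397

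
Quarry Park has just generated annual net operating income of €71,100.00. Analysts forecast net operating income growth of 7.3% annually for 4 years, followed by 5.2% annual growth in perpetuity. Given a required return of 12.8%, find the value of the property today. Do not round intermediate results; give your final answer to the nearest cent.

€1057194.93

D_1 = 76290.30000
D_2 = 81859.49190
D_3 = 87835.23481
D_4 = 94247.20695
Terminal value at year 4: TV = D_4×(1+g_2)/(r−g_2) = 99148.06171/0.076 = 1304579.75936
P_0 = D_1/(1+r)^1 + D_2/(1+r)^2 + D_3/(1+r)^3 + D_4/(1+r)^4 + TV/(1+r)^4
    = 67633.24468 + 64335.52442 + 61198.59725 + 58214.62309 + 805812.94073 = 1057194.93018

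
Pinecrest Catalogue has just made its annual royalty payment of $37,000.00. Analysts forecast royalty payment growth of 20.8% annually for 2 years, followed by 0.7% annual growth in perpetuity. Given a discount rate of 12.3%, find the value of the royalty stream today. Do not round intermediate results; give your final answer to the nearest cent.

$454275.06

D_1 = 44696.00000
D_2 = 53992.76800
Terminal value at year 2: TV = D_2×(1+g_2)/(r−g_2) = 54370.71738/0.116 = 468713.08083
P_0 = D_1/(1+r)^1 + D_2/(1+r)^2 + TV/(1+r)^2
    = 39800.53428 + 42813.04133 + 371661.48810 = 454275.06371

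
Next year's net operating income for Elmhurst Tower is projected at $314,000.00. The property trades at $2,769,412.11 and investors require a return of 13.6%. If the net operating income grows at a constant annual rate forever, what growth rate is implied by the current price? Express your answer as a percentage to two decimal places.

2.26%

P = D₁/(r−g) ⇒ g = r − D₁/P = 0.136 − $314,000.00/$2,769,412.11 = 0.022619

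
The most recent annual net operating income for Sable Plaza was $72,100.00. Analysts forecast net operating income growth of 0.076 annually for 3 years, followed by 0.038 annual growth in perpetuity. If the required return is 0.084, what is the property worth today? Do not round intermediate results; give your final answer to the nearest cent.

D_1 = 77579.60000
D_2 = 83475.64960
D_3 = 89819.79897
Terminal value at year 3: TV = D_3×(1+g_2)/(r−g_2) = 93232.95133/0.046 = 2026803.28979
P_0 = D_1/(1+r)^1 + D_2/(1+r)^2 + D_3/(1+r)^3 + TV/(1+r)^3
    = 71567.89668 + 71039.72032 + 70515.44194 + 1591196.27684 = 1804319.33578

$1804319.34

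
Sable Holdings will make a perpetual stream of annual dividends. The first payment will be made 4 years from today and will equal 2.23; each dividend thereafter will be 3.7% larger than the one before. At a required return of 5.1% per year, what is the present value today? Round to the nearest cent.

Value at end of year 3: C₁ / (r − g) = 2.23 / (0.051 − 0.037) = 159.2857
Discount to today: PV = 159.2857 / (1 + 0.051)^3 = 159.2857 / 1.160936 = 137.20

137.20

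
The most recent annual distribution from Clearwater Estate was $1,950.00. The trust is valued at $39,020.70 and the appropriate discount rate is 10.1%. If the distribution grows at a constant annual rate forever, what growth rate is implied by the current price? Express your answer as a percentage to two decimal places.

4.86%

P = D₀(1+g)/(r−g) ⇒ P(r−g) = D₀(1+g) ⇒ g(P+D₀) = P·r − D₀
g = (P·r − D₀)/(P + D₀) = ($39,020.70×0.101 − $1,950.00) / ($39,020.70 + $1,950.00) = 0.048598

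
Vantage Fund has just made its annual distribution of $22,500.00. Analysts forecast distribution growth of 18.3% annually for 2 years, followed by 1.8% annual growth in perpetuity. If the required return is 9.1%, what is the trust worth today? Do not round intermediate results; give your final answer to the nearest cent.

D_1 = 26617.50000
D_2 = 31488.50250
Terminal value at year 2: TV = D_2×(1+g_2)/(r−g_2) = 32055.29555/0.073 = 439113.63760
P_0 = D_1/(1+r)^1 + D_2/(1+r)^2 + TV/(1+r)^2
    = 24397.34189 + 26454.67961 + 368915.94304 = 419767.96454

$419767.96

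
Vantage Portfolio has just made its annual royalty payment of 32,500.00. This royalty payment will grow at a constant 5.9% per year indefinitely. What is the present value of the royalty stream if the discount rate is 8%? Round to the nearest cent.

D₁ = D₀ × (1 + g) = 32,500.00 × 1.059 = 34,417.5000
Growing perpetuity: P = D₁ / (r − g) = 34,417.5000 / (0.08 − 0.059) = 1,638,928.57

1638928.57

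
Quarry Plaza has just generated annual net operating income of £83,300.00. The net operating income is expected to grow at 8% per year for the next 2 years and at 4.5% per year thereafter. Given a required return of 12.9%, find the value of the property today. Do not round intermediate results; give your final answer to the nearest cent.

£1104201.95

D_1 = 89964.00000
D_2 = 97161.12000
Terminal value at year 2: TV = D_2×(1+g_2)/(r−g_2) = 101533.37040/0.084 = 1208730.60000
P_0 = D_1/(1+r)^1 + D_2/(1+r)^2 + TV/(1+r)^2
    = 79684.67671 + 76226.26292 + 948291.00900 = 1104201.94863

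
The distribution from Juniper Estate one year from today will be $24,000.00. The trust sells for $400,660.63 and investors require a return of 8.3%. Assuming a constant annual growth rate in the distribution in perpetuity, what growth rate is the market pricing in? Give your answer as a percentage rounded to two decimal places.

P = D₁/(r−g) ⇒ g = r − D₁/P = 0.083 − $24,000.00/$400,660.63 = 0.023099

2.31%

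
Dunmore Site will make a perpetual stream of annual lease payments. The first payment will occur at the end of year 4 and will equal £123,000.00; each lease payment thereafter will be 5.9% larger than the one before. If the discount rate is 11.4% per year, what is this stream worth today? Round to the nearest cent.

£1617658.52

Value at end of year 3: C₁ / (r − g) = £123,000.00 / (0.114 − 0.059) = £2,236,363.6364
Discount to today: PV = £2,236,363.6364 / (1 + 0.114)^3 = £2,236,363.6364 / 1.382470 = £1,617,658.52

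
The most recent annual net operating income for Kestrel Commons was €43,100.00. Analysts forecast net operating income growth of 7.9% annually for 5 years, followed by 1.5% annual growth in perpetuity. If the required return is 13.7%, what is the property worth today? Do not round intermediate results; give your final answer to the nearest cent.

€460666.94

D_1 = 46504.90000
D_2 = 50178.78710
D_3 = 54142.91128
D_4 = 58420.20127
D_5 = 63035.39717
Terminal value at year 5: TV = D_5×(1+g_2)/(r−g_2) = 63980.92813/0.122 = 524433.83713
P_0 = D_1/(1+r)^1 + D_2/(1+r)^2 + D_3/(1+r)^3 + D_4/(1+r)^4 + D_5/(1+r)^5 + TV/(1+r)^5
    = 40901.40721 + 38814.96779 + 36834.96064 + 34955.95649 + 33172.80304 + 275986.84496 = 460666.94014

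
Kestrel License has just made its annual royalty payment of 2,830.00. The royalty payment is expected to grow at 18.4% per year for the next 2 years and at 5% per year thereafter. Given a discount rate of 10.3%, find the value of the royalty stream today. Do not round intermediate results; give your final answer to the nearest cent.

70901.67

D_1 = 3350.72000
D_2 = 3967.25248
Terminal value at year 2: TV = D_2×(1+g_2)/(r−g_2) = 4165.61510/0.053 = 78596.51140
P_0 = D_1/(1+r)^1 + D_2/(1+r)^2 + TV/(1+r)^2
    = 3037.82412 + 3260.91002 + 64602.93438 = 70901.66852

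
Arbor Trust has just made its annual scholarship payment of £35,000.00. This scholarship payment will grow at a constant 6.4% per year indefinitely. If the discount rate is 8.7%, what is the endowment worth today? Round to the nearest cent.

£1619130.43

D₁ = D₀ × (1 + g) = £35,000.00 × 1.064 = £37,240.0000
Growing perpetuity: P = D₁ / (r − g) = £37,240.0000 / (0.087 − 0.064) = £1,619,130.43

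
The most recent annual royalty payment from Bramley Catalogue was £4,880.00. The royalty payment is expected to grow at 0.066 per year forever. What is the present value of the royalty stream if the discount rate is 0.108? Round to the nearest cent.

D₁ = D₀ × (1 + g) = £4,880.00 × 1.066 = £5,202.0800
Growing perpetuity: P = D₁ / (r − g) = £5,202.0800 / (0.108 − 0.066) = £123,859.05

£123859.05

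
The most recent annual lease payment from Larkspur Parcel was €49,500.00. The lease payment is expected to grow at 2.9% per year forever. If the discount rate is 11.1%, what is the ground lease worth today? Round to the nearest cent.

D₁ = D₀ × (1 + g) = €49,500.00 × 1.029 = €50,935.5000
Growing perpetuity: P = D₁ / (r − g) = €50,935.5000 / (0.111 − 0.029) = €621,164.63

€621164.63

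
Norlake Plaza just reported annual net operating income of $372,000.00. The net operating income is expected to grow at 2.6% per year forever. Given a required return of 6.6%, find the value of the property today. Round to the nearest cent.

$9541800.00

D₁ = D₀ × (1 + g) = $372,000.00 × 1.026 = $381,672.0000
Growing perpetuity: P = D₁ / (r − g) = $381,672.0000 / (0.066 − 0.026) = $9,541,800.00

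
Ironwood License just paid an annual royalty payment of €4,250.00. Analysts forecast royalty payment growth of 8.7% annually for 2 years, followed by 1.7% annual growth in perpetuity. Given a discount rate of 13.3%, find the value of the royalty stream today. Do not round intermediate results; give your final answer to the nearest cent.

D_1 = 4619.75000
D_2 = 5021.66825
Terminal value at year 2: TV = D_2×(1+g_2)/(r−g_2) = 5107.03661/0.116 = 44026.17767
P_0 = D_1/(1+r)^1 + D_2/(1+r)^2 + TV/(1+r)^2
    = 4077.44925 + 3911.90409 + 34296.60741 = 42285.96075

€42285.96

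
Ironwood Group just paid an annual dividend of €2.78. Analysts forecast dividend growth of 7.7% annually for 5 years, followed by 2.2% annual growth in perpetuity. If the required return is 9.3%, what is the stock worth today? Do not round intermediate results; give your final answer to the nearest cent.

D_1 = 2.99406
D_2 = 3.22460
D_3 = 3.47290
D_4 = 3.74031
D_5 = 4.02831
Terminal value at year 5: TV = D_5×(1+g_2)/(r−g_2) = 4.11694/0.071 = 57.98503
P_0 = D_1/(1+r)^1 + D_2/(1+r)^2 + D_3/(1+r)^3 + D_4/(1+r)^4 + D_5/(1+r)^5 + TV/(1+r)^5
    = 2.73930 + 2.69921 + 2.65969 + 2.62076 + 2.58239 + 37.17192 = 50.47328

€50.47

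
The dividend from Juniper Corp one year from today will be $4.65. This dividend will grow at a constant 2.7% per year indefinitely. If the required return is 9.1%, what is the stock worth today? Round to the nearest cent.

$72.66

Growing perpetuity: P = D₁ / (r − g) = $4.6500 / (0.091 − 0.027) = $72.66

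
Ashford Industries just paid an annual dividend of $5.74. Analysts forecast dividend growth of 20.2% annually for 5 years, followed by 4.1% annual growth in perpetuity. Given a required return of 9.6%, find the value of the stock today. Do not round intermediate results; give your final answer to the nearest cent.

$210.56

D_1 = 6.89948
D_2 = 8.29317
D_3 = 9.96840
D_4 = 11.98201
D_5 = 14.40238
Terminal value at year 5: TV = D_5×(1+g_2)/(r−g_2) = 14.99288/0.055 = 272.59775
P_0 = D_1/(1+r)^1 + D_2/(1+r)^2 + D_3/(1+r)^3 + D_4/(1+r)^4 + D_5/(1+r)^5 + TV/(1+r)^5
    = 6.29515 + 6.90398 + 7.57170 + 8.30400 + 9.10713 + 172.37310 = 210.55507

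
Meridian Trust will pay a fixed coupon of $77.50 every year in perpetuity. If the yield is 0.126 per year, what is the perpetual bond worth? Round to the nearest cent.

Level perpetuity: PV = C / r = $77.50 / 0.126 = $615.08

$615.08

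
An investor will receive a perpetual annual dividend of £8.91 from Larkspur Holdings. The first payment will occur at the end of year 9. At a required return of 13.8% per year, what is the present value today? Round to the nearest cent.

£22.95

Value at end of year 8: C / r = £8.91 / 0.138 = £64.5652
Discount to today: PV = £64.5652 / (1 + 0.138)^8 = £64.5652 / 2.812795 = £22.95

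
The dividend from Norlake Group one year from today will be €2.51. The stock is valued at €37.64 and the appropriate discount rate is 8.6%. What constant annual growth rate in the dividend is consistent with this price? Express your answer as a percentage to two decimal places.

1.93%

P = D₁/(r−g) ⇒ g = r − D₁/P = 0.086 − €2.51/€37.64 = 0.019316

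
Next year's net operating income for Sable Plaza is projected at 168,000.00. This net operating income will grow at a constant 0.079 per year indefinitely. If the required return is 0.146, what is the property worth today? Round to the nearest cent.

2507462.69

Growing perpetuity: P = D₁ / (r − g) = 168,000.0000 / (0.146 − 0.079) = 2,507,462.69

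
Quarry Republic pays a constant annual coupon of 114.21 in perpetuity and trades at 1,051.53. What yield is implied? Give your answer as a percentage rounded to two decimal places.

P = C/r ⇒ r = C/P = 114.21/1,051.53 = 0.108613

10.86%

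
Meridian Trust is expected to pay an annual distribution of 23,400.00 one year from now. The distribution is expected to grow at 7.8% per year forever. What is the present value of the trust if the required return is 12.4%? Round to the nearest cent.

Growing perpetuity: P = D₁ / (r − g) = 23,400.0000 / (0.124 − 0.078) = 508,695.65

508695.65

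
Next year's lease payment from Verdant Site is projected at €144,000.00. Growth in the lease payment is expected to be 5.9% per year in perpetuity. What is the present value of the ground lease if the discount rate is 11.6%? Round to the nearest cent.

€2526315.79

Growing perpetuity: P = D₁ / (r − g) = €144,000.0000 / (0.116 − 0.059) = €2,526,315.79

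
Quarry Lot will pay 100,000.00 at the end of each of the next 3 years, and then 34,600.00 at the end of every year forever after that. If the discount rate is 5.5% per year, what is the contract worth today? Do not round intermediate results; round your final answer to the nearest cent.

805535.75

PV of 3-year annuity: 100,000.00 × [1 − (1+0.055)^−3] / 0.055 = 269793.33785
Perpetuity value at year 3: 34,600.00 / 0.055 = 629090.90909
PV of perpetuity: 629090.90909 / (1+0.055)^3 = 535742.41420
Total PV = 269793.33785 + 535742.41420 = 805535.75204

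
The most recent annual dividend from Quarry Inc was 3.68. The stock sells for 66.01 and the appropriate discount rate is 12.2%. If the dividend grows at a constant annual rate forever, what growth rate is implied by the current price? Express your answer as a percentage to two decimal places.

6.28%

P = D₀(1+g)/(r−g) ⇒ P(r−g) = D₀(1+g) ⇒ g(P+D₀) = P·r − D₀
g = (P·r − D₀)/(P + D₀) = (66.01×0.122 − 3.68) / (66.01 + 3.68) = 0.062752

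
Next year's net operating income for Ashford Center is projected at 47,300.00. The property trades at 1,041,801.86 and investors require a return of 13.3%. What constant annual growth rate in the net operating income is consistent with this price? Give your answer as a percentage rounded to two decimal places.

8.76%

P = D₁/(r−g) ⇒ g = r − D₁/P = 0.133 − 47,300.00/1,041,801.86 = 0.087598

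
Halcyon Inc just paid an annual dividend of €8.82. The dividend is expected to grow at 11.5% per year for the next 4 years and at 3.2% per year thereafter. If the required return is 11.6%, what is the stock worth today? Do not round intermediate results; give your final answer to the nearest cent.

€143.17

D_1 = 9.83430
D_2 = 10.96524
D_3 = 12.22625
D_4 = 13.63227
Terminal value at year 4: TV = D_4×(1+g_2)/(r−g_2) = 14.06850/0.084 = 167.48213
P_0 = D_1/(1+r)^1 + D_2/(1+r)^2 + D_3/(1+r)^3 + D_4/(1+r)^4 + TV/(1+r)^4
    = 8.81210 + 8.80420 + 8.79631 + 8.78843 + 107.97213 = 143.17317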